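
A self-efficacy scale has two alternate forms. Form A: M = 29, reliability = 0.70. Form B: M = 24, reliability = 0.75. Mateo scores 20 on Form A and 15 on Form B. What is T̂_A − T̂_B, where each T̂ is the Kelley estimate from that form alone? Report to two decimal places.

T̂_A = 0.70(20) + 0.30(29) = 22.7000
T̂_B = 0.75(15) + 0.25(24) = 17.2500
T̂_A − T̂_B = 5.4500

5.45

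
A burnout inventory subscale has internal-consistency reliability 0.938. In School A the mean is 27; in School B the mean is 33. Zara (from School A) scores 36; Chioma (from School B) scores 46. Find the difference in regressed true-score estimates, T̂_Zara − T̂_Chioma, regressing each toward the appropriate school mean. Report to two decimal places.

T̂_Zara = 0.938(36) + 0.062(27) = 35.4420
T̂_Chioma = 0.938(46) + 0.062(33) = 45.1940
Difference = 35.4420 − 45.1940 = -9.7520

-9.75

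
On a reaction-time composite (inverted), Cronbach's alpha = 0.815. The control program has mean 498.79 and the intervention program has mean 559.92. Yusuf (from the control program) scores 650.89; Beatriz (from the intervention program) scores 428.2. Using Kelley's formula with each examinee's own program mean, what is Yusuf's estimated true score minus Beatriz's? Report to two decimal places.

T̂_Yusuf = 0.815(650.89) + 0.185(498.79) = 622.7515
T̂_Beatriz = 0.815(428.2) + 0.185(559.92) = 452.5682
Difference = 622.7515 − 452.5682 = 170.1833

170.18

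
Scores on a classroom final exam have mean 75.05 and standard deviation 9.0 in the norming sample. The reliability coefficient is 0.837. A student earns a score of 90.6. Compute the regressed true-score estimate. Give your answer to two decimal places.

T̂ = 0.837(90.6) + 0.163(75.05) = 75.8322 + 12.23315 = 88.065 → 88.07

88.07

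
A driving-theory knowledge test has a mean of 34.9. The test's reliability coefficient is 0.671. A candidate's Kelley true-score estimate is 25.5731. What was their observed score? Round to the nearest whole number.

21

T̂ = ρX + (1 − ρ)μ  ⇒  X = (T̂ − (1 − ρ)μ) / ρ
X = (25.5731 − 0.329 × 34.9) / 0.671 = (25.5731 − 11.4821) / 0.671 = 14.0910 / 0.671 = 21.00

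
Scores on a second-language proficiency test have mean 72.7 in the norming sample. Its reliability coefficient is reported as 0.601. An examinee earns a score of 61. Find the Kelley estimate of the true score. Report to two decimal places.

65.67

T̂ = ρX + (1 − ρ)μ
  = 0.601 × 61 + 0.399 × 72.7
  = 36.661 + 29.0073
  = 65.668
  ≈ 65.67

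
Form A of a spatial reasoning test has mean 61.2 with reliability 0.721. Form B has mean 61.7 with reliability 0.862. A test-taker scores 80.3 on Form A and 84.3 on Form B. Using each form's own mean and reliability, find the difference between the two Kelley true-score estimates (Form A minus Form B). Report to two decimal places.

T̂_A = 0.721(80.3) + 0.279(61.2) = 74.9711
T̂_B = 0.862(84.3) + 0.138(61.7) = 81.1812
T̂_A − T̂_B = -6.2101

-6.21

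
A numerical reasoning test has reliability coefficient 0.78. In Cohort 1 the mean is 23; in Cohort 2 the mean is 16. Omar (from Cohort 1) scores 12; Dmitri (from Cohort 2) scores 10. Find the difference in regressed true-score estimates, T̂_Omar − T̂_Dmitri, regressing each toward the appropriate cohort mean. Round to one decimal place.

T̂_Omar = 0.78(12) + 0.22(23) = 14.420
T̂_Dmitri = 0.78(10) + 0.22(16) = 11.320
Difference = 14.420 − 11.320 = 3.100

3.1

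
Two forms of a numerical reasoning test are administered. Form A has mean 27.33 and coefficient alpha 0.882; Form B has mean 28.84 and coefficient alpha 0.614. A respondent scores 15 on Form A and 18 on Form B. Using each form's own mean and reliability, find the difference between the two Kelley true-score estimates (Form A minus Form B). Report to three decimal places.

T̂_A = 0.882(15) + 0.118(27.33) = 16.45494
T̂_B = 0.614(18) + 0.386(28.84) = 22.18424
T̂_A − T̂_B = -5.72930

-5.729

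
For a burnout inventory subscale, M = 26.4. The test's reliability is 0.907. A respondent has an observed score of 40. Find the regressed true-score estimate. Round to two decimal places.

T̂ = ρX + (1 − ρ)μ
  = 0.907 × 40 + 0.093 × 26.4
  = 36.280 + 2.4552
  = 38.735
  ≈ 38.74

38.74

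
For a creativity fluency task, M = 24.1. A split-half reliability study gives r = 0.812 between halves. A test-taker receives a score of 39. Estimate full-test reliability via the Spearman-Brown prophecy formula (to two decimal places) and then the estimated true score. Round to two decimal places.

37.51

Spearman-Brown: ρ = 2r/(1 + r) = 2(0.812)/(1 + 0.812) = 1.6240/1.812 = 0.8962 → 0.90
Regress the observed score toward the mean by the unreliability: T̂ = 0.90·39 + 0.10·24.1 = 35.10 + 2.410 = 37.510.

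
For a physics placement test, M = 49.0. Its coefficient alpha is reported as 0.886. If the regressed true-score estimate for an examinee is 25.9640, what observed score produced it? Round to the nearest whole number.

23

T̂ = ρX + (1 − ρ)μ  ⇒  X = (T̂ − (1 − ρ)μ) / ρ
X = (25.9640 − 0.114 × 49.0) / 0.886 = (25.9640 − 5.5860) / 0.886 = 20.3780 / 0.886 = 23.00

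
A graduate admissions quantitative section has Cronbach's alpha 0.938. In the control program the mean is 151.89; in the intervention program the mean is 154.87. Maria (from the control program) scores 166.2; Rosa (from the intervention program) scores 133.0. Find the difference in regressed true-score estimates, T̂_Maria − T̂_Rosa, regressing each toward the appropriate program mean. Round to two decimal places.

T̂_Maria = 0.938(166.2) + 0.062(151.89) = 165.3128
T̂_Rosa = 0.938(133.0) + 0.062(154.87) = 134.3559
Difference = 165.3128 − 134.3559 = 30.9568

30.96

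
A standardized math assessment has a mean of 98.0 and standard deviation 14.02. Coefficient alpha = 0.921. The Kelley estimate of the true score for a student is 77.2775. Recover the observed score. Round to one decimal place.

75.5

T̂ = ρX + (1 − ρ)μ  ⇒  X = (T̂ − (1 − ρ)μ) / ρ
X = (77.2775 − 0.079 × 98.0) / 0.921 = (77.2775 − 7.7420) / 0.921 = 69.5355 / 0.921 = 75.500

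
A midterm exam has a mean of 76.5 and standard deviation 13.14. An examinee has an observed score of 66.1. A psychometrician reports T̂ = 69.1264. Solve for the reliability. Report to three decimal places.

0.709

T̂ = ρX + (1 − ρ)μ  ⇒  T̂ − μ = ρ(X − μ)
ρ = (T̂ − μ)/(X − μ) = (69.1264 − 76.5) / (66.1 − 76.5) = -7.3736 / -10.4 = 0.70900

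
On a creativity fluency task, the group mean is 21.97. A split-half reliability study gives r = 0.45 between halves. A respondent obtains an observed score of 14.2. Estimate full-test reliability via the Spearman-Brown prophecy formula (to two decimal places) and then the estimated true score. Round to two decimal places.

Spearman-Brown: ρ = 2r/(1 + r) = 2(0.45)/(1 + 0.45) = 0.900/1.45 = 0.6207 → 0.62
T̂ = 0.62(14.2) + 0.38(21.97) = 8.804 + 8.3486 = 17.153 → 17.15

17.15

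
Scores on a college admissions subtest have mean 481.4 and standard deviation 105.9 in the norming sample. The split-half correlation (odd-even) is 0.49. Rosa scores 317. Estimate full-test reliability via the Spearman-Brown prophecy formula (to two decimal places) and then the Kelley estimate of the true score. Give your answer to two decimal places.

Spearman-Brown: ρ = 2r/(1 + r) = 2(0.49)/(1 + 0.49) = 0.980/1.49 = 0.6577 → 0.66
T̂ = 0.66(317) + 0.34(481.4) = 209.22 + 163.676 = 372.896 → 372.90

372.90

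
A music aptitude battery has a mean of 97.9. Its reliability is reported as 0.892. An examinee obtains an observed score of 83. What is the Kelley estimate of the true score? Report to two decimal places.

Weight the observed score by reliability and the mean by (1 − reliability): T̂ = 0.892·83 + 0.108·97.9 = 74.036 + 10.5732 = 84.609.

84.61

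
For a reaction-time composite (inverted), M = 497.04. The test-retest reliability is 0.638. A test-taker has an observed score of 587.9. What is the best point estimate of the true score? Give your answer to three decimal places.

T̂ = ρX + (1 − ρ)μ
  = 0.638 × 587.9 + 0.362 × 497.04
  = 375.0802 + 179.92848
  = 555.0087
  ≈ 555.009

555.009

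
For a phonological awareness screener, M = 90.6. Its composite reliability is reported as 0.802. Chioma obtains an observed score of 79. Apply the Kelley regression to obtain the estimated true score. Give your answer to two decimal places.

81.30

T̂ = ρX + (1 − ρ)μ
  = 0.802 × 79 + 0.198 × 90.6
  = 63.358 + 17.9388
  = 81.297
  ≈ 81.30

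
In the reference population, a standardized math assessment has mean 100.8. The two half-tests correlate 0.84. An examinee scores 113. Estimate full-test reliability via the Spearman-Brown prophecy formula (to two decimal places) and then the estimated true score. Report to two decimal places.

111.90

Spearman-Brown: ρ = 2r/(1 + r) = 2(0.84)/(1 + 0.84) = 1.680/1.84 = 0.9130 → 0.91
T̂ = ρX + (1 − ρ)μ
  = 0.91 × 113 + 0.09 × 100.8
  = 102.83 + 9.072
  = 111.902
  ≈ 111.90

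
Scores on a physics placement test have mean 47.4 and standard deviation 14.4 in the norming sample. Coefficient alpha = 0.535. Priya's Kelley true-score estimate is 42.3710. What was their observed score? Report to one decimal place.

T̂ = ρX + (1 − ρ)μ  ⇒  X = (T̂ − (1 − ρ)μ) / ρ
X = (42.3710 − 0.465 × 47.4) / 0.535 = (42.3710 − 22.0410) / 0.535 = 20.3300 / 0.535 = 38.000

38.0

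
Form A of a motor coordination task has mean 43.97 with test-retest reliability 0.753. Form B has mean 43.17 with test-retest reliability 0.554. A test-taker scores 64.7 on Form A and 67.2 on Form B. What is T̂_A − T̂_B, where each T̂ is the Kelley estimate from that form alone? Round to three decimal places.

3.097

T̂_A = 0.753(64.7) + 0.247(43.97) = 59.57969
T̂_B = 0.554(67.2) + 0.446(43.17) = 56.48262
T̂_A − T̂_B = 3.09707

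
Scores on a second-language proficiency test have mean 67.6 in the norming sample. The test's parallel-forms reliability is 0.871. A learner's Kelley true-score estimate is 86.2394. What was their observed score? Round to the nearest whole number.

T̂ = ρX + (1 − ρ)μ  ⇒  X = (T̂ − (1 − ρ)μ) / ρ
X = (86.2394 − 0.129 × 67.6) / 0.871 = (86.2394 − 8.7204) / 0.871 = 77.5190 / 0.871 = 89.00

89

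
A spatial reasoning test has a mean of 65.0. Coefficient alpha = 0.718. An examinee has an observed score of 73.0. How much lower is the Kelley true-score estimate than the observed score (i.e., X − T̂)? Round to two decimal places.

T̂ = 0.718(73.0) + 0.282(65.0) = 52.4140 + 18.3300 = 70.7440 → 70.744
X − T̂ = 73.0 − 70.744 = 2.256 → 2.26

2.26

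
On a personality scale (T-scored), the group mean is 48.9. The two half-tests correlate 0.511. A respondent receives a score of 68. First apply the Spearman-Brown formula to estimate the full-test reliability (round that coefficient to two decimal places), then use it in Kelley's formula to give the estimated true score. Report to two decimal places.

61.89

Spearman-Brown: ρ = 2r/(1 + r) = 2(0.511)/(1 + 0.511) = 1.0220/1.511 = 0.6764 → 0.68
T̂ = ρX + (1 − ρ)μ
  = 0.68 × 68 + 0.32 × 48.9
  = 46.24 + 15.648
  = 61.888
  ≈ 61.89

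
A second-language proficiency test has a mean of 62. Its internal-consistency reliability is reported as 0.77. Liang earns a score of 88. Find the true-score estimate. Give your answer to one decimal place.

82.0

T̂ = ρX + (1 − ρ)μ
  = 0.77 × 88 + 0.23 × 62
  = 67.76 + 14.26
  = 82.02
  ≈ 82.0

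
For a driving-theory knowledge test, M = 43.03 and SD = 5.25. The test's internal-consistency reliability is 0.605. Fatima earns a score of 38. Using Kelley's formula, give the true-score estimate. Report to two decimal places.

39.99

T̂ = 0.605(38) + 0.395(43.03) = 22.990 + 16.99685 = 39.987 → 39.99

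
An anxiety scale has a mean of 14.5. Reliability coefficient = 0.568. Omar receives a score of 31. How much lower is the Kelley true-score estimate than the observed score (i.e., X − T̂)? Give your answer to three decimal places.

7.128

Kelley's formula gives T̂ = 0.568·31 + 0.432·14.5 = 17.608 + 6.2640 = 23.87200.
X − T̂ = 31 − 23.8720 = 7.1280 → 7.128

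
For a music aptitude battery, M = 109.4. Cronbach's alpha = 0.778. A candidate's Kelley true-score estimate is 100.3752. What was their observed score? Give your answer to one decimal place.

T̂ = ρX + (1 − ρ)μ  ⇒  X = (T̂ − (1 − ρ)μ) / ρ
X = (100.3752 − 0.222 × 109.4) / 0.778 = (100.3752 − 24.2868) / 0.778 = 76.0884 / 0.778 = 97.800

97.8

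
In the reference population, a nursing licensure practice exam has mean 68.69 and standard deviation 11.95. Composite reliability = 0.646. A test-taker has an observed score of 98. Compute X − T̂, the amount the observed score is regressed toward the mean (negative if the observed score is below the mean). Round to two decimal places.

10.38

Kelley's formula gives T̂ = 0.646·98 + 0.354·68.69 = 63.308 + 24.31626 = 87.6243.
X − T̂ = 98 − 87.624 = 10.376 → 10.38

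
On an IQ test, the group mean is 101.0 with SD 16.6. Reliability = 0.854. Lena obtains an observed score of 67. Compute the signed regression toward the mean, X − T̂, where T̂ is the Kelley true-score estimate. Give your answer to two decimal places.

-4.96

Regress the observed score toward the mean by the unreliability: T̂ = 0.854·67 + 0.146·101.0 = 57.218 + 14.7460 = 71.9640.
X − T̂ = 67 − 71.964 = -4.964 → -4.96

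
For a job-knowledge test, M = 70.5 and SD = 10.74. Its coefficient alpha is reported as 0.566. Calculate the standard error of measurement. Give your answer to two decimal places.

7.08

SEM = SD · √(1 − ρ) = 10.74 × √0.434 = 10.74 × 0.6588 = 7.075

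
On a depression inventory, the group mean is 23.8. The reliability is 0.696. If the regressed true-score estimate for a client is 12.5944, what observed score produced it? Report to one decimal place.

7.7

T̂ = ρX + (1 − ρ)μ  ⇒  X = (T̂ − (1 − ρ)μ) / ρ
X = (12.5944 − 0.304 × 23.8) / 0.696 = (12.5944 − 7.2352) / 0.696 = 5.3592 / 0.696 = 7.700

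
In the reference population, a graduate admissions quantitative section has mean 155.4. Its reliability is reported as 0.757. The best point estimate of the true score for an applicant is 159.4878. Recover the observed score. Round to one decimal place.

T̂ = ρX + (1 − ρ)μ  ⇒  X = (T̂ − (1 − ρ)μ) / ρ
X = (159.4878 − 0.243 × 155.4) / 0.757 = (159.4878 − 37.7622) / 0.757 = 121.7256 / 0.757 = 160.800

160.8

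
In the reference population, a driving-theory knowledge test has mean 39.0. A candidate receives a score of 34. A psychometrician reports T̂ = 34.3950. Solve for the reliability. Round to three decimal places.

T̂ = ρX + (1 − ρ)μ  ⇒  T̂ − μ = ρ(X − μ)
ρ = (T̂ − μ)/(X − μ) = (34.3950 − 39.0) / (34 − 39.0) = -4.6050 / -5.0 = 0.92100

0.921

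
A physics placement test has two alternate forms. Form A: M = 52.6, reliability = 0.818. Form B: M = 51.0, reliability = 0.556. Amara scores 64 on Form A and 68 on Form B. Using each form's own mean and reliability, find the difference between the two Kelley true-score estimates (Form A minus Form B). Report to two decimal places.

1.47

T̂_A = 0.818(64) + 0.182(52.6) = 61.9252
T̂_B = 0.556(68) + 0.444(51.0) = 60.4520
T̂_A − T̂_B = 1.4732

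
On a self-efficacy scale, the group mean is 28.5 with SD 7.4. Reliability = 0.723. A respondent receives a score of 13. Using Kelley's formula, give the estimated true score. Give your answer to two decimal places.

17.29

Kelley's formula gives T̂ = 0.723·13 + 0.277·28.5 = 9.399 + 7.8945 = 17.294.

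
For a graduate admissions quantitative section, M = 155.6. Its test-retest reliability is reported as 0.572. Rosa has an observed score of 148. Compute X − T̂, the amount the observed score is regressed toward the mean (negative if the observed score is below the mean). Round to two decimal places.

T̂ = ρX + (1 − ρ)μ
  = 0.572 × 148 + 0.428 × 155.6
  = 84.656 + 66.5968
  = 151.2528
  ≈ 151.253
X − T̂ = 148 − 151.253 = -3.253 → -3.25

-3.25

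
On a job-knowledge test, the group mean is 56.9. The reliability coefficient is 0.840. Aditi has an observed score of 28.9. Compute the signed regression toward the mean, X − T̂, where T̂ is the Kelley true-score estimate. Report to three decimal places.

-4.480

T̂ = ρX + (1 − ρ)μ
  = 0.840 × 28.9 + 0.160 × 56.9
  = 24.2760 + 9.1040
  = 33.38000
  ≈ 33.3800
X − T̂ = 28.9 − 33.3800 = -4.4800 → -4.480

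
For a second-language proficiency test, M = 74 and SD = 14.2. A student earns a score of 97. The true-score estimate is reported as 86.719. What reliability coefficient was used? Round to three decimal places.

0.553

T̂ = ρX + (1 − ρ)μ  ⇒  T̂ − μ = ρ(X − μ)
ρ = (T̂ − μ)/(X − μ) = (86.719 − 74) / (97 − 74) = 12.719 / 23.0 = 0.55300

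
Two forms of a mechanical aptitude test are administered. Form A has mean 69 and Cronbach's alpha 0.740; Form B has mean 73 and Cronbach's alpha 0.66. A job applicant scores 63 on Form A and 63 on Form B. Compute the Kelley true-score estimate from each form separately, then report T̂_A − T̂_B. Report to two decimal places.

T̂_A = 0.740(63) + 0.260(69) = 64.5600
T̂_B = 0.66(63) + 0.34(73) = 66.4000
T̂_A − T̂_B = -1.8400

-1.84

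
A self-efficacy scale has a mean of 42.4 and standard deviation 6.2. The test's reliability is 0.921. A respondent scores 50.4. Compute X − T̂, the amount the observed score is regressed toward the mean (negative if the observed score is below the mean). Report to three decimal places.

0.632

Regress the observed score toward the mean by the unreliability: T̂ = 0.921·50.4 + 0.079·42.4 = 46.4184 + 3.3496 = 49.76800.
X − T̂ = 50.4 − 49.7680 = 0.6320 → 0.632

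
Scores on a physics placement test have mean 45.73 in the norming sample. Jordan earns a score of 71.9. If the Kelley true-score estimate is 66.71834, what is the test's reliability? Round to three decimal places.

T̂ = ρX + (1 − ρ)μ  ⇒  T̂ − μ = ρ(X − μ)
ρ = (T̂ − μ)/(X − μ) = (66.71834 − 45.73) / (71.9 − 45.73) = 20.98834 / 26.17 = 0.80200

0.802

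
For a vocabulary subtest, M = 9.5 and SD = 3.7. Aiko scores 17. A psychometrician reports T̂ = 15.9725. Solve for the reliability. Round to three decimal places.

0.863

T̂ = ρX + (1 − ρ)μ  ⇒  T̂ − μ = ρ(X − μ)
ρ = (T̂ − μ)/(X − μ) = (15.9725 − 9.5) / (17 − 9.5) = 6.4725 / 7.5 = 0.86300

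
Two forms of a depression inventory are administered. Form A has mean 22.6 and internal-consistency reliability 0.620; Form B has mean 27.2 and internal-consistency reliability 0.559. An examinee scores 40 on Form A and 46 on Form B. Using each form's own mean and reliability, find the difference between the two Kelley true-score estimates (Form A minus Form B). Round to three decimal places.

-4.321

T̂_A = 0.620(40) + 0.380(22.6) = 33.38800
T̂_B = 0.559(46) + 0.441(27.2) = 37.70920
T̂_A − T̂_B = -4.32120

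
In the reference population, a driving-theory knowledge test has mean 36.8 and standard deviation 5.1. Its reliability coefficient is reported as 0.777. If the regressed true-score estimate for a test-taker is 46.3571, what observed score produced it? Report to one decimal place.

T̂ = ρX + (1 − ρ)μ  ⇒  X = (T̂ − (1 − ρ)μ) / ρ
X = (46.3571 − 0.223 × 36.8) / 0.777 = (46.3571 − 8.2064) / 0.777 = 38.1507 / 0.777 = 49.100

49.1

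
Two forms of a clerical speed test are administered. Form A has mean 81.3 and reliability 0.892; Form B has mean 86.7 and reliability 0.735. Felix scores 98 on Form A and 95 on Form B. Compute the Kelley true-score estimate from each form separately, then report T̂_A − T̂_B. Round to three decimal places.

3.396

T̂_A = 0.892(98) + 0.108(81.3) = 96.19640
T̂_B = 0.735(95) + 0.265(86.7) = 92.80050
T̂_A − T̂_B = 3.39590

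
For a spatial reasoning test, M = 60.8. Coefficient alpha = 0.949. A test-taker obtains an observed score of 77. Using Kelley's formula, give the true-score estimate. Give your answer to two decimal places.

T̂ = ρX + (1 − ρ)μ
  = 0.949 × 77 + 0.051 × 60.8
  = 73.073 + 3.1008
  = 76.174
  ≈ 76.17

76.17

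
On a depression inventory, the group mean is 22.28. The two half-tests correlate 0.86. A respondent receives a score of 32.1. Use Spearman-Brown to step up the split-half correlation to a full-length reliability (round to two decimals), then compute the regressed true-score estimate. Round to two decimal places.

31.31

Spearman-Brown: ρ = 2r/(1 + r) = 2(0.86)/(1 + 0.86) = 1.720/1.86 = 0.9247 → 0.92
T̂ = 0.92(32.1) + 0.08(22.28) = 29.532 + 1.7824 = 31.314 → 31.31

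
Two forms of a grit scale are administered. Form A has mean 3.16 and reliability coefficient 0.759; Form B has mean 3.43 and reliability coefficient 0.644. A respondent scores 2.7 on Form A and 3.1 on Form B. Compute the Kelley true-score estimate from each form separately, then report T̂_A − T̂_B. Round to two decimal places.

-0.41

T̂_A = 0.759(2.7) + 0.241(3.16) = 2.8109
T̂_B = 0.644(3.1) + 0.356(3.43) = 3.2175
T̂_A − T̂_B = -0.4066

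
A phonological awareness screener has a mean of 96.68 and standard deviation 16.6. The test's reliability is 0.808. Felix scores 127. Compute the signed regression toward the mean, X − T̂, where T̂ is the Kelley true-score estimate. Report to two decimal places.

5.82

Kelley's formula gives T̂ = 0.808·127 + 0.192·96.68 = 102.616 + 18.56256 = 121.1786.
X − T̂ = 127 − 121.179 = 5.821 → 5.82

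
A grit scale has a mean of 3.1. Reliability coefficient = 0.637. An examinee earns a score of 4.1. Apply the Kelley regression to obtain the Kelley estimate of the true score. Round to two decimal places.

T̂ = 0.637(4.1) + 0.363(3.1) = 2.6117 + 1.1253 = 3.737 → 3.74

3.74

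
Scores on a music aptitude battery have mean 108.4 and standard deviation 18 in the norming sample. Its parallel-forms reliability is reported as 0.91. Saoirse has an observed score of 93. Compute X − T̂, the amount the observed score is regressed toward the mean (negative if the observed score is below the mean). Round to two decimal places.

Kelley's formula gives T̂ = 0.91·93 + 0.09·108.4 = 84.63 + 9.756 = 94.3860.
X − T̂ = 93 − 94.386 = -1.386 → -1.39

-1.39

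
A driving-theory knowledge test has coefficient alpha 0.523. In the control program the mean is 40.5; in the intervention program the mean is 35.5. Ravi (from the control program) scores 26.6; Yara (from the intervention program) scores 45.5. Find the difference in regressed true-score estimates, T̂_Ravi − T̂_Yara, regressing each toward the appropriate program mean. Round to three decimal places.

T̂_Ravi = 0.523(26.6) + 0.477(40.5) = 33.23030
T̂_Yara = 0.523(45.5) + 0.477(35.5) = 40.73000
Difference = 33.23030 − 40.73000 = -7.49970

-7.500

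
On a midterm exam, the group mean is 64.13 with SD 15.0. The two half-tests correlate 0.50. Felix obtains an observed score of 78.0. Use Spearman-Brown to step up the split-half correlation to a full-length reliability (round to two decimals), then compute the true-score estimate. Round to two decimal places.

Spearman-Brown: ρ = 2r/(1 + r) = 2(0.50)/(1 + 0.50) = 1.000/1.50 = 0.6667 → 0.67
Regress the observed score toward the mean by the unreliability: T̂ = 0.67·78.0 + 0.33·64.13 = 52.260 + 21.1629 = 73.423.

73.42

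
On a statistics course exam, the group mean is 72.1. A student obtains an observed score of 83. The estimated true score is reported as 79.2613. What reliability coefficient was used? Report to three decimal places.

T̂ = ρX + (1 − ρ)μ  ⇒  T̂ − μ = ρ(X − μ)
ρ = (T̂ − μ)/(X − μ) = (79.2613 − 72.1) / (83 − 72.1) = 7.1613 / 10.9 = 0.65700

0.657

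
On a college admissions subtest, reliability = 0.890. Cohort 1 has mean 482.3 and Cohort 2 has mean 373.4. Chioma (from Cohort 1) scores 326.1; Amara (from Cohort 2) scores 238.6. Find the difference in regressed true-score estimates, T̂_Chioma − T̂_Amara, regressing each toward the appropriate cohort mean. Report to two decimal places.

89.85

T̂_Chioma = 0.890(326.1) + 0.110(482.3) = 343.2820
T̂_Amara = 0.890(238.6) + 0.110(373.4) = 253.4280
Difference = 343.2820 − 253.4280 = 89.8540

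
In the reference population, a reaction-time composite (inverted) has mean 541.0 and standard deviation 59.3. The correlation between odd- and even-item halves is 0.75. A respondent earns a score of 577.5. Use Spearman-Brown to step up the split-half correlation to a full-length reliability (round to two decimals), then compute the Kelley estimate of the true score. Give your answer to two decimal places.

572.39

Spearman-Brown: ρ = 2r/(1 + r) = 2(0.75)/(1 + 0.75) = 1.500/1.75 = 0.8571 → 0.86
T̂ = ρX + (1 − ρ)μ
  = 0.86 × 577.5 + 0.14 × 541.0
  = 496.650 + 75.740
  = 572.390
  ≈ 572.39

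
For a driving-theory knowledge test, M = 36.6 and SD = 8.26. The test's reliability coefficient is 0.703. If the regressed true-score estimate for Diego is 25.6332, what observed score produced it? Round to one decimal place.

21.0

T̂ = ρX + (1 − ρ)μ  ⇒  X = (T̂ − (1 − ρ)μ) / ρ
X = (25.6332 − 0.297 × 36.6) / 0.703 = (25.6332 − 10.8702) / 0.703 = 14.7630 / 0.703 = 21.000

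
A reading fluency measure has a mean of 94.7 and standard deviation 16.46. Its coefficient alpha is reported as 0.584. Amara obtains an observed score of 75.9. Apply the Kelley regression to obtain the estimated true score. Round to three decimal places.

83.721

T̂ = ρX + (1 − ρ)μ
  = 0.584 × 75.9 + 0.416 × 94.7
  = 44.3256 + 39.3952
  = 83.7208
  ≈ 83.721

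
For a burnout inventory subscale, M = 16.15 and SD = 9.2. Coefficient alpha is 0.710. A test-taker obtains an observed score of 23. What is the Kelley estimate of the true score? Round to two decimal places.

21.01

T̂ = 0.710(23) + 0.290(16.15) = 16.330 + 4.68350 = 21.013 → 21.01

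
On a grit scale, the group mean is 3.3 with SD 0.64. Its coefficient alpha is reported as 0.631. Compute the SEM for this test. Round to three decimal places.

0.389

SEM = SD · √(1 − ρ) = 0.64 × √0.369 = 0.64 × 0.6075 = 0.3888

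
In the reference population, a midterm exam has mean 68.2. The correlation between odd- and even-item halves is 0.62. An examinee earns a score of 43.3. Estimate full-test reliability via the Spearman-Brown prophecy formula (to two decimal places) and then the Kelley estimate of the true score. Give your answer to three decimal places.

Spearman-Brown: ρ = 2r/(1 + r) = 2(0.62)/(1 + 0.62) = 1.240/1.62 = 0.7654 → 0.77
Regress the observed score toward the mean by the unreliability: T̂ = 0.77·43.3 + 0.23·68.2 = 33.341 + 15.686 = 49.0270.

49.027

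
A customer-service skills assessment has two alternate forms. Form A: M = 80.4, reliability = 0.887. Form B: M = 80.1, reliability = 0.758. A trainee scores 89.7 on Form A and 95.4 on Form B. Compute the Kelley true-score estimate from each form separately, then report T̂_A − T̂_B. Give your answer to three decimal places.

-3.048

T̂_A = 0.887(89.7) + 0.113(80.4) = 88.64910
T̂_B = 0.758(95.4) + 0.242(80.1) = 91.69740
T̂_A − T̂_B = -3.04830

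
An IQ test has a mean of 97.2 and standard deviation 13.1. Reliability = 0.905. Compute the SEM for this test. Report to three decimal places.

4.038

SEM = SD · √(1 − ρ) = 13.1 × √0.095 = 13.1 × 0.3082 = 4.0377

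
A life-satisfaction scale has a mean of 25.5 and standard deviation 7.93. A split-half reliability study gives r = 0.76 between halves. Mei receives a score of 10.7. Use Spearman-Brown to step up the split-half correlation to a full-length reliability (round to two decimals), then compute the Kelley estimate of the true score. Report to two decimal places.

Spearman-Brown: ρ = 2r/(1 + r) = 2(0.76)/(1 + 0.76) = 1.520/1.76 = 0.8636 → 0.86
Regress the observed score toward the mean by the unreliability: T̂ = 0.86·10.7 + 0.14·25.5 = 9.202 + 3.570 = 12.772.

12.77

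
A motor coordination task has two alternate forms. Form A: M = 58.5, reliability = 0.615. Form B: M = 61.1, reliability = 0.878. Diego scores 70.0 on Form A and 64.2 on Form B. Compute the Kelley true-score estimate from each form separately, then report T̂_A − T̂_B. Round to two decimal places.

1.75

T̂_A = 0.615(70.0) + 0.385(58.5) = 65.5725
T̂_B = 0.878(64.2) + 0.122(61.1) = 63.8218
T̂_A − T̂_B = 1.7507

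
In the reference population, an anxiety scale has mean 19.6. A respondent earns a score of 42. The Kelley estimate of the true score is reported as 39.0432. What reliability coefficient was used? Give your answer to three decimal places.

0.868

T̂ = ρX + (1 − ρ)μ  ⇒  T̂ − μ = ρ(X − μ)
ρ = (T̂ − μ)/(X − μ) = (39.0432 − 19.6) / (42 − 19.6) = 19.4432 / 22.4 = 0.86800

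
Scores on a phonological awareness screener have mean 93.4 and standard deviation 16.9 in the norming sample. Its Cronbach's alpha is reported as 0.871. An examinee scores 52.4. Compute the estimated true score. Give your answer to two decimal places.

T̂ = 0.871(52.4) + 0.129(93.4) = 45.6404 + 12.0486 = 57.689 → 57.69

57.69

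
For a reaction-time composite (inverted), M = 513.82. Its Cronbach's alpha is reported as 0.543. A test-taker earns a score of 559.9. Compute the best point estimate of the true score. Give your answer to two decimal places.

538.84

T̂ = ρX + (1 − ρ)μ
  = 0.543 × 559.9 + 0.457 × 513.82
  = 304.0257 + 234.81574
  = 538.841
  ≈ 538.84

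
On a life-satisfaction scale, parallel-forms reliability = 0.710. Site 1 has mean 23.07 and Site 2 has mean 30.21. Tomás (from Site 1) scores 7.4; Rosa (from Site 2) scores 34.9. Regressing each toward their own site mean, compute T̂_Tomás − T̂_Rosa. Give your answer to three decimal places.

T̂_Tomás = 0.710(7.4) + 0.290(23.07) = 11.94430
T̂_Rosa = 0.710(34.9) + 0.290(30.21) = 33.53990
Difference = 11.94430 − 33.53990 = -21.59560

-21.596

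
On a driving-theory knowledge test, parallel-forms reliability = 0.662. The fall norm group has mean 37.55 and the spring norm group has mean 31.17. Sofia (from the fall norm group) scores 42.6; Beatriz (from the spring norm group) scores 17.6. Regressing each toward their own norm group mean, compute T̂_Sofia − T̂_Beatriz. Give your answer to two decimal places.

T̂_Sofia = 0.662(42.6) + 0.338(37.55) = 40.8931
T̂_Beatriz = 0.662(17.6) + 0.338(31.17) = 22.1867
Difference = 40.8931 − 22.1867 = 18.7064

18.71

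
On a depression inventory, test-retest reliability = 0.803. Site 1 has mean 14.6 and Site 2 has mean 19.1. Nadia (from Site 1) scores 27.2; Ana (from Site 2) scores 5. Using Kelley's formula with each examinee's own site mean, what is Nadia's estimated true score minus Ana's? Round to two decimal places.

T̂_Nadia = 0.803(27.2) + 0.197(14.6) = 24.7178
T̂_Ana = 0.803(5) + 0.197(19.1) = 7.7777
Difference = 24.7178 − 7.7777 = 16.9401

16.94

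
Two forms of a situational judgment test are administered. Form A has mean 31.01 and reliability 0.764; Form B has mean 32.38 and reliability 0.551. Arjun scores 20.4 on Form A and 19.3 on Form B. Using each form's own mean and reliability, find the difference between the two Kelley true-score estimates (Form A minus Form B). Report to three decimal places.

-2.269

T̂_A = 0.764(20.4) + 0.236(31.01) = 22.90396
T̂_B = 0.551(19.3) + 0.449(32.38) = 25.17292
T̂_A − T̂_B = -2.26896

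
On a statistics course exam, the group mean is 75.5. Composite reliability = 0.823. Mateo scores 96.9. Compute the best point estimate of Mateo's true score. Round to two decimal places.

93.11

T̂ = 0.823(96.9) + 0.177(75.5) = 79.7487 + 13.3635 = 93.112 → 93.11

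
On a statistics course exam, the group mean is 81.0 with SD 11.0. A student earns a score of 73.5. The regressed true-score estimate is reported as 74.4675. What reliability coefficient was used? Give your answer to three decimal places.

0.871

T̂ = ρX + (1 − ρ)μ  ⇒  T̂ − μ = ρ(X − μ)
ρ = (T̂ − μ)/(X − μ) = (74.4675 − 81.0) / (73.5 − 81.0) = -6.5325 / -7.5 = 0.87100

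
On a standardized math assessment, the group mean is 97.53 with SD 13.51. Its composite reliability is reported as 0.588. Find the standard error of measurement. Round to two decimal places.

8.67

SEM = SD · √(1 − ρ) = 13.51 × √0.412 = 13.51 × 0.6419 = 8.672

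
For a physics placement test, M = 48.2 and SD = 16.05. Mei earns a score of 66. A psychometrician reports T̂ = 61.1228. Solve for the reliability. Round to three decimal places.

0.726

T̂ = ρX + (1 − ρ)μ  ⇒  T̂ − μ = ρ(X − μ)
ρ = (T̂ − μ)/(X − μ) = (61.1228 − 48.2) / (66 − 48.2) = 12.9228 / 17.8 = 0.72600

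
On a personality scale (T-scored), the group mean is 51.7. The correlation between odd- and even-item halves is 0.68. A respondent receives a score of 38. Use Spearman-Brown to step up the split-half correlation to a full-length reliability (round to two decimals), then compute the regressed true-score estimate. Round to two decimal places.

40.60

Spearman-Brown: ρ = 2r/(1 + r) = 2(0.68)/(1 + 0.68) = 1.360/1.68 = 0.8095 → 0.81
T̂ = ρX + (1 − ρ)μ
  = 0.81 × 38 + 0.19 × 51.7
  = 30.78 + 9.823
  = 40.603
  ≈ 40.60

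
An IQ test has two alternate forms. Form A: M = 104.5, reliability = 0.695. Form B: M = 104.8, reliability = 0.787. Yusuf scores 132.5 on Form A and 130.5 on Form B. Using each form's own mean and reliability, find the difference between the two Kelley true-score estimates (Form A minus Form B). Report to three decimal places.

T̂_A = 0.695(132.5) + 0.305(104.5) = 123.96000
T̂_B = 0.787(130.5) + 0.213(104.8) = 125.02590
T̂_A − T̂_B = -1.06590

-1.066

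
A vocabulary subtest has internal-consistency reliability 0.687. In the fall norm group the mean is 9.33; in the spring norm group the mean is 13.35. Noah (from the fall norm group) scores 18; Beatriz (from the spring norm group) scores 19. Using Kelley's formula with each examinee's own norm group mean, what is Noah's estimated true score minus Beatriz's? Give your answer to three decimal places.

T̂_Noah = 0.687(18) + 0.313(9.33) = 15.28629
T̂_Beatriz = 0.687(19) + 0.313(13.35) = 17.23155
Difference = 15.28629 − 17.23155 = -1.94526

-1.945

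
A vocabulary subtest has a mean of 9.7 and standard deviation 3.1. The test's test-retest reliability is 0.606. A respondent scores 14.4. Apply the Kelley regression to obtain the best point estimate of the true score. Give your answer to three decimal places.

T̂ = 0.606(14.4) + 0.394(9.7) = 8.7264 + 3.8218 = 12.5482 → 12.548

12.548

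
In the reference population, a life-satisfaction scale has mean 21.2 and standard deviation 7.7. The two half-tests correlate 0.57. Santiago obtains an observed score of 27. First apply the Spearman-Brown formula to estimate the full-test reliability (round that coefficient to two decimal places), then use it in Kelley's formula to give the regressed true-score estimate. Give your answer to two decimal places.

Spearman-Brown: ρ = 2r/(1 + r) = 2(0.57)/(1 + 0.57) = 1.140/1.57 = 0.7261 → 0.73
Regress the observed score toward the mean by the unreliability: T̂ = 0.73·27 + 0.27·21.2 = 19.71 + 5.724 = 25.434.

25.43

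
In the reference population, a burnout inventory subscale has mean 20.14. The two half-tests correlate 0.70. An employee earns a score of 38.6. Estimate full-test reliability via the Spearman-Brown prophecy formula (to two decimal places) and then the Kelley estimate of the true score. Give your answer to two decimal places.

Spearman-Brown: ρ = 2r/(1 + r) = 2(0.70)/(1 + 0.70) = 1.400/1.70 = 0.8235 → 0.82
T̂ = ρX + (1 − ρ)μ
  = 0.82 × 38.6 + 0.18 × 20.14
  = 31.652 + 3.6252
  = 35.277
  ≈ 35.28

35.28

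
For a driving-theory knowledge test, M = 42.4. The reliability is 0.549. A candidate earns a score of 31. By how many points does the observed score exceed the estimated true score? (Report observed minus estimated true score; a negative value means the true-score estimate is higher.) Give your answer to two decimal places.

Weight the observed score by reliability and the mean by (1 − reliability): T̂ = 0.549·31 + 0.451·42.4 = 17.019 + 19.1224 = 36.1414.
X − T̂ = 31 − 36.141 = -5.141 → -5.14

-5.14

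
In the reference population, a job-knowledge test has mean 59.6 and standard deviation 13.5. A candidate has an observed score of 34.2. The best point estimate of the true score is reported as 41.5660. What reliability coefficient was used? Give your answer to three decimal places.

0.710

T̂ = ρX + (1 − ρ)μ  ⇒  T̂ − μ = ρ(X − μ)
ρ = (T̂ − μ)/(X − μ) = (41.5660 − 59.6) / (34.2 − 59.6) = -18.0340 / -25.4 = 0.71000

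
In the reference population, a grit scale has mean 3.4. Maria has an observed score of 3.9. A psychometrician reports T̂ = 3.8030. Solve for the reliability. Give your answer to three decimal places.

0.806

T̂ = ρX + (1 − ρ)μ  ⇒  T̂ − μ = ρ(X − μ)
ρ = (T̂ − μ)/(X − μ) = (3.8030 − 3.4) / (3.9 − 3.4) = 0.4030 / 0.5 = 0.80600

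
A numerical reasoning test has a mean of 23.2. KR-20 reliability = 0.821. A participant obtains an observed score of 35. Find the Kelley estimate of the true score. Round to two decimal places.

32.89

T̂ = 0.821(35) + 0.179(23.2) = 28.735 + 4.1528 = 32.888 → 32.89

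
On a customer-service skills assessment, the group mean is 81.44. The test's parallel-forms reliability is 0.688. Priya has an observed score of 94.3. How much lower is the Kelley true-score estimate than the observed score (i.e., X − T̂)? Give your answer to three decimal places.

T̂ = ρX + (1 − ρ)μ
  = 0.688 × 94.3 + 0.312 × 81.44
  = 64.8784 + 25.40928
  = 90.28768
  ≈ 90.2877
X − T̂ = 94.3 − 90.2877 = 4.0123 → 4.012

4.012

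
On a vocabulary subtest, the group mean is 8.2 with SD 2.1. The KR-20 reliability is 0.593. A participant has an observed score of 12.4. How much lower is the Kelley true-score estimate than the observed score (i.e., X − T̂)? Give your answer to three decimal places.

T̂ = ρX + (1 − ρ)μ
  = 0.593 × 12.4 + 0.407 × 8.2
  = 7.3532 + 3.3374
  = 10.69060
  ≈ 10.6906
X − T̂ = 12.4 − 10.6906 = 1.7094 → 1.709

1.709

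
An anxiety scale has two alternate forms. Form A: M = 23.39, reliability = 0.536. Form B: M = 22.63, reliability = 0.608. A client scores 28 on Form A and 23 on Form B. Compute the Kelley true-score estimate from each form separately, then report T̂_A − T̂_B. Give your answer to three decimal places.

T̂_A = 0.536(28) + 0.464(23.39) = 25.86096
T̂_B = 0.608(23) + 0.392(22.63) = 22.85496
T̂_A − T̂_B = 3.00600

3.006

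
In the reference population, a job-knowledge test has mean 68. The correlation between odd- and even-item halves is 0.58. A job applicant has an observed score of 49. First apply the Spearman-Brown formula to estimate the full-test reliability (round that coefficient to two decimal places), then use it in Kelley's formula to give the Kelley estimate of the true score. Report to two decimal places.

54.13

Spearman-Brown: ρ = 2r/(1 + r) = 2(0.58)/(1 + 0.58) = 1.160/1.58 = 0.7342 → 0.73
Weight the observed score by reliability and the mean by (1 − reliability): T̂ = 0.73·49 + 0.27·68 = 35.77 + 18.36 = 54.130.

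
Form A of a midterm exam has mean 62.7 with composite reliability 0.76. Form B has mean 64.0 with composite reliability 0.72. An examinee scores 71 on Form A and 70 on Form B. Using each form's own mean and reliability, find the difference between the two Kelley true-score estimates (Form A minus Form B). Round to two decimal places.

T̂_A = 0.76(71) + 0.24(62.7) = 69.0080
T̂_B = 0.72(70) + 0.28(64.0) = 68.3200
T̂_A − T̂_B = 0.6880

0.69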